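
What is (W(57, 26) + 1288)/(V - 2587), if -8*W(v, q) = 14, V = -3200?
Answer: -1715/7716 ≈ -0.22227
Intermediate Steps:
W(v, q) = -7/4 (W(v, q) = -⅛*14 = -7/4)
(W(57, 26) + 1288)/(V - 2587) = (-7/4 + 1288)/(-3200 - 2587) = (5145/4)/(-5787) = (5145/4)*(-1/5787) = -1715/7716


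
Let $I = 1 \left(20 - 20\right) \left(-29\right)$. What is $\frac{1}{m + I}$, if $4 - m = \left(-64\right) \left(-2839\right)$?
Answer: $- \frac{1}{181692} \approx -5.5038 \cdot 10^{-6}$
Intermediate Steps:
$m = -181692$ ($m = 4 - \left(-64\right) \left(-2839\right) = 4 - 181696 = -181692$)
$I = 0$ ($I = 1 \cdot 0 \left(-29\right) = 0 \left(-29\right) = 0$)
$\frac{1}{m + I} = \frac{1}{-181692 + 0} = \frac{1}{-181692} = - \frac{1}{181692}$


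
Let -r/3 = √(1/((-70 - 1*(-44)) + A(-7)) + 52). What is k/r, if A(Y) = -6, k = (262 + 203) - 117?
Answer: -464*√3326/1663 ≈ -16.091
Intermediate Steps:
k = 348 (k = 465 - 117 = 348)
r = -3*√3326/8 (r = -3*√(1/((-70 - 1*(-44)) - 6) + 52) = -3*√(1/((-70 + 44) - 6) + 52) = -3*√(1/(-26 - 6) + 52) = -3*√(1/(-32) + 52) = -3*√(-1/32 + 52) = -3*√3326/8 ≈ -21.627)
k/r = 348/((-3*√3326/8)) = 348*(-4*√3326/4989) = -464*√3326/1663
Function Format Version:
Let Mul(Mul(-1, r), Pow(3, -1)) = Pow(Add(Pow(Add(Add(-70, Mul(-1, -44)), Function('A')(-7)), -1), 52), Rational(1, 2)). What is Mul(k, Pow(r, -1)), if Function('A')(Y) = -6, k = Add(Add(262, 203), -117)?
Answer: Mul(Rational(-464, 1663), Pow(3326, Rational(1, 2))) ≈ -16.091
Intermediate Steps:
k = 348 (k = Add(465, -117) = 348)
r = Mul(Rational(-3, 8), Pow(3326, Rational(1, 2))) (r = Mul(-3, Pow(Add(Pow(Add(Add(-70, Mul(-1, -44)), -6), -1), 52), Rational(1, 2))) = Mul(-3, Pow(Add(Pow(Add(Add(-70, 44), -6), -1), 52), Rational(1, 2))) = Mul(-3, Pow(Add(Pow(Add(-26, -6), -1), 52), Rational(1, 2))) = Mul(-3, Pow(Add(Pow(-32, -1), 52), Rational(1, 2))) = Mul(-3, Pow(Add(Rational(-1, 32), 52), Rational(1, 2))) = Mul(-3, Pow(Rational(1663, 32), Rational(1, 2))) = Mul(-3, Mul(Rational(1, 8), Pow(3326, Rational(1, 2)))) = Mul(Rational(-3, 8), Pow(3326, Rational(1, 2))) ≈ -21.627)
Mul(k, Pow(r, -1)) = Mul(348, Pow(Mul(Rational(-3, 8), Pow(3326, Rational(1, 2))), -1)) = Mul(348, Mul(Rational(-4, 4989), Pow(3326, Rational(1, 2)))) = Mul(Rational(-464, 1663), Pow(3326, Rational(1, 2)))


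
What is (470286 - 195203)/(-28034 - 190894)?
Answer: -275083/218928 ≈ -1.2565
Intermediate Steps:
(470286 - 195203)/(-28034 - 190894) = 275083/(-218928) = 275083*(-1/218928) = -275083/218928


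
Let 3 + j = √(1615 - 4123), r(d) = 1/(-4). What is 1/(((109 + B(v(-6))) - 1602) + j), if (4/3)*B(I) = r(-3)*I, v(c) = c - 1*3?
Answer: -382544/572282329 - 512*I*√627/572282329 ≈ -0.00066845 - 2.2402e-5*I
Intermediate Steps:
v(c) = -3 + c (v(c) = c - 3 = -3 + c)
r(d) = -¼
B(I) = -3*I/16 (B(I) = 3*(-I/4)/4 = -3*I/16)
j = -3 + 2*I*√627 (j = -3 + √(1615 - 4123) = -3 + √(-2508) = -3 + 2*I*√627 ≈ -3.0 + 50.08*I)
1/(((109 + B(v(-6))) - 1602) + j) = 1/(((109 - 3*(-3 - 6)/16) - 1602) + (-3 + 2*I*√627)) = 1/(((109 - 3/16*(-9)) - 1602) + (-3 + 2*I*√627)) = 1/(((109 + 27/16) - 1602) + (-3 + 2*I*√627)) = 1/((1771/16 - 1602) + (-3 + 2*I*√627)) = 1/(-23861/16 + (-3 + 2*I*√627)) = 1/(-23909/16 + 2*I*√627)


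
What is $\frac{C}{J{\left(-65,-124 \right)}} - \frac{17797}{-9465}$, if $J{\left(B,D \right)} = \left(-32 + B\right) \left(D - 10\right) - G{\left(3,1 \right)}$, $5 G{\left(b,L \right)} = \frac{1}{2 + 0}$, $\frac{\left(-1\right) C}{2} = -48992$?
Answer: $\frac{11587421863}{1230251235} \approx 9.4187$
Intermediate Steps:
$C = 97984$ ($C = \left(-2\right) \left(-48992\right) = 97984$)
$G{\left(b,L \right)} = \frac{1}{10}$ ($G{\left(b,L \right)} = \frac{1}{5 \left(2 + 0\right)} = \frac{1}{5 \cdot 2} = \frac{1}{5} \cdot \frac{1}{2} = \frac{1}{10}$)
$J{\left(B,D \right)} = - \frac{1}{10} + \left(-32 + B\right) \left(-10 + D\right)$ ($J{\left(B,D \right)} = \left(-32 + B\right) \left(D - 10\right) - \frac{1}{10} = \left(-32 + B\right) \left(-10 + D\right) - \frac{1}{10} = - \frac{1}{10} + \left(-32 + B\right) \left(-10 + D\right)$)
$\frac{C}{J{\left(-65,-124 \right)}} - \frac{17797}{-9465} = \frac{97984}{\frac{3199}{10} - -3968 - -650 - -8060} - \frac{17797}{-9465} = \frac{97984}{\frac{3199}{10} + 3968 + 650 + 8060} - - \frac{17797}{9465} = \frac{97984}{\frac{129979}{10}} + \frac{17797}{9465} = 97984 \cdot \frac{10}{129979} + \frac{17797}{9465} = \frac{979840}{129979} + \frac{17797}{9465} = \frac{11587421863}{1230251235}$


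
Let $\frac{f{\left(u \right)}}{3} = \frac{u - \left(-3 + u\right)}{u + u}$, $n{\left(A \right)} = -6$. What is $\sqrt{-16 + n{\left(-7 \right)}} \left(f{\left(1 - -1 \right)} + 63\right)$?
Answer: $\frac{261 i \sqrt{22}}{4} \approx 306.05 i$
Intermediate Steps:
$f{\left(u \right)} = \frac{9}{2 u}$ ($f{\left(u \right)} = 3 \frac{u - \left(-3 + u\right)}{u + u} = 3 \frac{3}{2 u} = \frac{9}{2 u}$)
$\sqrt{-16 + n{\left(-7 \right)}} \left(f{\left(1 - -1 \right)} + 63\right) = \sqrt{-16 - 6} \left(\frac{9}{2 \left(1 - -1\right)} + 63\right) = \sqrt{-22} \left(\frac{9}{2 \left(1 + 1\right)} + 63\right) = i \sqrt{22} \left(\frac{9}{2 \cdot 2} + 63\right) = i \sqrt{22} \left(\frac{9}{2} \cdot \frac{1}{2} + 63\right) = i \sqrt{22} \left(\frac{9}{4} + 63\right) = i \sqrt{22} \cdot \frac{261}{4} = \frac{261 i \sqrt{22}}{4}$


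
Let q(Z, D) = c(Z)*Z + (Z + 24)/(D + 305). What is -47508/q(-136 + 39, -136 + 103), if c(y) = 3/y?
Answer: -12922176/743 ≈ -17392.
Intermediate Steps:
q(Z, D) = 3 + (24 + Z)/(305 + D) (q(Z, D) = (3/Z)*Z + (Z + 24)/(D + 305) = 3 + (24 + Z)/(305 + D))
-47508/q(-136 + 39, -136 + 103) = -47508*(305 + (-136 + 103))/(939 + (-136 + 39) + 3*(-136 + 103)) = -47508*(305 - 33)/(939 - 97 + 3*(-33)) = -47508*272/(939 - 97 - 99) = -47508/((1/272)*743) = -47508/743/272 = -47508*272/743 = -12922176/743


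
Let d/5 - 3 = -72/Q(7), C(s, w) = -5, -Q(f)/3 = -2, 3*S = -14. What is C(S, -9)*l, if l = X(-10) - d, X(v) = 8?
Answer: -265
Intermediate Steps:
S = -14/3 (S = (⅓)*(-14) = -14/3 ≈ -4.6667)
Q(f) = 6 (Q(f) = -3*(-2) = 6)
d = -45 (d = 15 + 5*(-72/6) = 15 + 5*(-72*⅙) = 15 + 5*(-12) = 15 - 60 = -45)
l = 53 (l = 8 - 1*(-45) = 8 + 45 = 53)
C(S, -9)*l = -5*53 = -265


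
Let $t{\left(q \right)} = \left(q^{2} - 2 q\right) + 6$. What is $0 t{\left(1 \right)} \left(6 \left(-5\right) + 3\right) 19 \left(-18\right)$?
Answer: $0$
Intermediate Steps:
$t{\left(q \right)} = 6 + q^{2} - 2 q$
$0 t{\left(1 \right)} \left(6 \left(-5\right) + 3\right) 19 \left(-18\right) = 0 \left(6 + 1^{2} - 2\right) \left(6 \left(-5\right) + 3\right) 19 \left(-18\right) = 0 \left(6 + 1 - 2\right) \left(-30 + 3\right) 19 \left(-18\right) = 0 \cdot 5 \left(-27\right) 19 \left(-18\right) = 0 \left(-27\right) 19 \left(-18\right) = 0 \cdot 19 \left(-18\right) = 0 \left(-18\right) = 0$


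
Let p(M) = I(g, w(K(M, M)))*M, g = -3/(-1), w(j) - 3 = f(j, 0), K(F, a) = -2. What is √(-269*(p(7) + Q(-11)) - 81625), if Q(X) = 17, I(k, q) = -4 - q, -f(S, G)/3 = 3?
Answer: 42*I*√51 ≈ 299.94*I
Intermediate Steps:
f(S, G) = -9 (f(S, G) = -3*3 = -9)
w(j) = -6 (w(j) = 3 - 9 = -6)
g = 3 (g = -3*(-1) = 3)
p(M) = 2*M (p(M) = (-4 - 1*(-6))*M = (-4 + 6)*M = 2*M)
√(-269*(p(7) + Q(-11)) - 81625) = √(-269*(2*7 + 17) - 81625) = √(-269*(14 + 17) - 81625) = √(-269*31 - 81625) = √(-8339 - 81625) = √(-89964) = 42*I*√51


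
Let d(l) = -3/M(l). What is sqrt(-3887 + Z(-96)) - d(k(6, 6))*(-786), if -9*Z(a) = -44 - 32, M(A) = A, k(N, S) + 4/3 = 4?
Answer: -3537/4 + I*sqrt(34907)/3 ≈ -884.25 + 62.278*I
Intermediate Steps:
k(N, S) = 8/3 (k(N, S) = -4/3 + 4 = 8/3)
Z(a) = 76/9 (Z(a) = -(-44 - 32)/9 = -1/9*(-76) = 76/9)
d(l) = -3/l
sqrt(-3887 + Z(-96)) - d(k(6, 6))*(-786) = sqrt(-3887 + 76/9) - (-3/8/3)*(-786) = sqrt(-34907/9) - (-3*3/8)*(-786) = I*sqrt(34907)/3 - (-9)*(-786)/8 = I*sqrt(34907)/3 - 1*3537/4 = I*sqrt(34907)/3 - 3537/4 = -3537/4 + I*sqrt(34907)/3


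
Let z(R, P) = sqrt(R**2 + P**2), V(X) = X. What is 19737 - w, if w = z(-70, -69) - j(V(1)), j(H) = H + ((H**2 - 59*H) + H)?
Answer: 19681 - sqrt(9661) ≈ 19583.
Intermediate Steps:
j(H) = H**2 - 57*H (j(H) = H + (H**2 - 58*H) = H**2 - 57*H)
z(R, P) = sqrt(P**2 + R**2)
w = 56 + sqrt(9661) (w = sqrt((-69)**2 + (-70)**2) - (-57 + 1) = sqrt(4761 + 4900) - (-56) = sqrt(9661) - 1*(-56) = sqrt(9661) + 56 = 56 + sqrt(9661) ≈ 154.29)
19737 - w = 19737 - (56 + sqrt(9661)) = 19737 + (-56 - sqrt(9661)) = 19681 - sqrt(9661)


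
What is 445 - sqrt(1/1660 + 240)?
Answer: 445 - sqrt(165336415)/830 ≈ 429.51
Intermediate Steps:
445 - sqrt(1/1660 + 240) = 445 - sqrt(398401/1660) = 445 - sqrt(165336415)/830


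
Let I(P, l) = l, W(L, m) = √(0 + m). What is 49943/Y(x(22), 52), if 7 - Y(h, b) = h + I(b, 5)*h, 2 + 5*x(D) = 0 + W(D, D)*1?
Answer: 11736605/1417 + 1498290*√22/1417 ≈ 13242.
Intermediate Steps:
W(L, m) = √m
x(D) = -⅖ + √D/5 (x(D) = -⅖ + (0 + √D*1)/5 = -⅖ + (0 + √D)/5 = -⅖ + √D/5)
Y(h, b) = 7 - 6*h (Y(h, b) = 7 - (h + 5*h) = 7 - 6*h)
49943/Y(x(22), 52) = 49943/(7 - 6*(-⅖ + √22/5)) = 49943/(7 + (12/5 - 6*√22/5)) = 49943/(47/5 - 6*√22/5)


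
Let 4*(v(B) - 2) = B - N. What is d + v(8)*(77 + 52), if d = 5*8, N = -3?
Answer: 2611/4 ≈ 652.75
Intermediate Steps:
v(B) = 11/4 + B/4 (v(B) = 2 + (B - 1*(-3))/4 = 2 + (B + 3)/4 = 2 + (3 + B)/4 = 2 + (3/4 + B/4) = 11/4 + B/4)
d = 40
d + v(8)*(77 + 52) = 40 + (11/4 + (1/4)*8)*(77 + 52) = 40 + (11/4 + 2)*129 = 40 + (19/4)*129 = 40 + 2451/4 = 2611/4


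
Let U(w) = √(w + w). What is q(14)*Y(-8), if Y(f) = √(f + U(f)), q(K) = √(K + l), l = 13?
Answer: 6*√(-6 + 3*I) ≈ 3.5704 + 15.124*I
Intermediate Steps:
U(w) = √2*√w (U(w) = √(2*w) = √2*√w)
q(K) = √(13 + K) (q(K) = √(K + 13) = √(13 + K))
Y(f) = √(f + √2*√f)
q(14)*Y(-8) = √(13 + 14)*√(-8 + √2*√(-8)) = √27*√(-8 + √2*(2*I*√2)) = (3*√3)*√(-8 + 4*I) = 3*√3*√(-8 + 4*I)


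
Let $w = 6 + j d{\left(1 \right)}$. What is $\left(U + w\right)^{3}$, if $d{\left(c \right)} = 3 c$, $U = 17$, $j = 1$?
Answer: $17576$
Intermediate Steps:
$w = 9$ ($w = 6 + 1 \cdot 3 \cdot 1 = 6 + 1 \cdot 3 = 6 + 3 = 9$)
$\left(U + w\right)^{3} = \left(17 + 9\right)^{3} = 26^{3} = 17576$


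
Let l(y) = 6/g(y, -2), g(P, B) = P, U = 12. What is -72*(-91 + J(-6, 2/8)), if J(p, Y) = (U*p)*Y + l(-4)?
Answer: 7956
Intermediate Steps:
l(y) = 6/y
J(p, Y) = -3/2 + 12*Y*p (J(p, Y) = (12*p)*Y + 6/(-4) = 12*Y*p + 6*(-¼) = 12*Y*p - 3/2 = -3/2 + 12*Y*p)
-72*(-91 + J(-6, 2/8)) = -72*(-91 + (-3/2 + 12*(2/8)*(-6))) = -72*(-91 + (-3/2 + 12*(2*(⅛))*(-6))) = -72*(-91 + (-3/2 + 12*(¼)*(-6))) = -72*(-91 + (-3/2 - 18)) = -72*(-91 - 39/2) = -72*(-221/2) = 7956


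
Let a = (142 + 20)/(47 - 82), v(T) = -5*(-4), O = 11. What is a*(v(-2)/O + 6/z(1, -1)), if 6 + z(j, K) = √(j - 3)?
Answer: -4212/1045 + 486*I*√2/665 ≈ -4.0306 + 1.0335*I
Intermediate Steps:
z(j, K) = -6 + √(-3 + j) (z(j, K) = -6 + √(j - 3) = -6 + √(-3 + j))
v(T) = 20
a = -162/35 (a = 162/(-35) = 162*(-1/35) = -162/35 ≈ -4.6286)
a*(v(-2)/O + 6/z(1, -1)) = -162*(20/11 + 6/(-6 + √(-3 + 1)))/35 = -162*(20*(1/11) + 6/(-6 + √(-2)))/35 = -162*(20/11 + 6/(-6 + I*√2))/35 = -648/77 - 972/(35*(-6 + I*√2))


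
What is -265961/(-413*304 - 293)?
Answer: 265961/125845 ≈ 2.1134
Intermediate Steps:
-265961/(-413*304 - 293) = -265961/(-125552 - 293) = -265961/(-125845) = -265961*(-1/125845) = 265961/125845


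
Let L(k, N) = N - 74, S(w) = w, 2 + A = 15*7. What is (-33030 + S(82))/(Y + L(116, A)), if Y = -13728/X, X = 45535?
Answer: -1500287180/1306787 ≈ -1148.1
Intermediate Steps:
A = 103 (A = -2 + 15*7 = -2 + 105 = 103)
Y = -13728/45535 ≈ -0.30148
L(k, N) = -74 + N
(-33030 + S(82))/(Y + L(116, A)) = (-33030 + 82)/(-13728/45535 + (-74 + 103)) = -32948/(-13728/45535 + 29) = -32948/1306787/45535 = -32948*45535/1306787 = -1500287180/1306787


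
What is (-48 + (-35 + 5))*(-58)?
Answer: 4524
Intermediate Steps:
(-48 + (-35 + 5))*(-58) = (-48 - 30)*(-58) = -78*(-58) = 4524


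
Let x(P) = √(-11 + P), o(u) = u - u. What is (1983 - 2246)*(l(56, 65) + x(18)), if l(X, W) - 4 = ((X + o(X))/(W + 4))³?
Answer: -391778476/328509 - 263*√7 ≈ -1888.4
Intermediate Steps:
o(u) = 0
l(X, W) = 4 + X³/(4 + W)³ (l(X, W) = 4 + ((X + 0)/(W + 4))³ = 4 + (X/(4 + W))³ = 4 + X³/(4 + W)³)
(1983 - 2246)*(l(56, 65) + x(18)) = (1983 - 2246)*((4 + 56³/(4 + 65)³) + √(-11 + 18)) = -263*((4 + 175616/69³) + √7) = -263*((4 + 175616*(1/328509)) + √7) = -263*((4 + 175616/328509) + √7) = -263*(1489652/328509 + √7) = -391778476/328509 - 263*√7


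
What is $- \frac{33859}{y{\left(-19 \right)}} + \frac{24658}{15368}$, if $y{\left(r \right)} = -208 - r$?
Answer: $\frac{37500391}{207468} \approx 180.75$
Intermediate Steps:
$- \frac{33859}{y{\left(-19 \right)}} + \frac{24658}{15368} = - \frac{33859}{-208 - -19} + \frac{24658}{15368} = - \frac{33859}{-208 + 19} + 24658 \cdot \frac{1}{15368} = - \frac{33859}{-189} + \frac{12329}{7684} = \left(-33859\right) \left(- \frac{1}{189}\right) + \frac{12329}{7684} = \frac{4837}{27} + \frac{12329}{7684} = \frac{37500391}{207468}$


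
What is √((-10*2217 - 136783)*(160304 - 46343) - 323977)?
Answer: I*√18114766810 ≈ 1.3459e+5*I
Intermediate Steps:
√((-10*2217 - 136783)*(160304 - 46343) - 323977) = √((-22170 - 136783)*113961 - 323977) = √(-158953*113961 - 323977) = √(-18114442833 - 323977) = √(-18114766810) = I*√18114766810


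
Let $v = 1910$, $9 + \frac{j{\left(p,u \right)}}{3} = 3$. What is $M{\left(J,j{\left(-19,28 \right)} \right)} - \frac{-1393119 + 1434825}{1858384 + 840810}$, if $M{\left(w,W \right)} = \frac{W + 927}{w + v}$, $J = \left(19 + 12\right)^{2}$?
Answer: $\frac{129657190}{430521443} \approx 0.30116$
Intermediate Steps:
$J = 961$ ($J = 31^{2} = 961$)
$j{\left(p,u \right)} = -18$ ($j{\left(p,u \right)} = -27 + 3 \cdot 3 = -27 + 9 = -18$)
$M{\left(w,W \right)} = \frac{927 + W}{1910 + w}$ ($M{\left(w,W \right)} = \frac{W + 927}{w + 1910} = \frac{927 + W}{1910 + w}$)
$M{\left(J,j{\left(-19,28 \right)} \right)} - \frac{-1393119 + 1434825}{1858384 + 840810} = \frac{927 - 18}{1910 + 961} - \frac{-1393119 + 1434825}{1858384 + 840810} = \frac{1}{2871} \cdot 909 - \frac{41706}{2699194} = \frac{1}{2871} \cdot 909 - 41706 \cdot \frac{1}{2699194} = \frac{101}{319} - \frac{20853}{1349597} = \frac{129657190}{430521443}$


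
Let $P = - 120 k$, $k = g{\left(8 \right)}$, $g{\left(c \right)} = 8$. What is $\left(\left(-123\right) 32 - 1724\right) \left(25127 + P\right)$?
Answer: $-136785220$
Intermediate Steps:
$k = 8$
$P = -960$ ($P = \left(-120\right) 8 = -960$)
$\left(\left(-123\right) 32 - 1724\right) \left(25127 + P\right) = \left(\left(-123\right) 32 - 1724\right) \left(25127 - 960\right) = \left(-3936 - 1724\right) 24167 = \left(-5660\right) 24167 = -136785220$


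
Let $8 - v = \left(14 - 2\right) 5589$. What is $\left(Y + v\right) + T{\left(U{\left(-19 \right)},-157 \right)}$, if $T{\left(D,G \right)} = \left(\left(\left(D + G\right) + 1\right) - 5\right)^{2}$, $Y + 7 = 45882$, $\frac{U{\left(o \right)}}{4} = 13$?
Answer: $-9304$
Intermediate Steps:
$U{\left(o \right)} = 52$ ($U{\left(o \right)} = 4 \cdot 13 = 52$)
$Y = 45875$ ($Y = -7 + 45882 = 45875$)
$v = -67060$ ($v = 8 - \left(14 - 2\right) 5589 = 8 - 12 \cdot 5589 = 8 - 67068 = -67060$)
$T{\left(D,G \right)} = \left(-4 + D + G\right)^{2}$ ($T{\left(D,G \right)} = \left(\left(1 + D + G\right) - 5\right)^{2} = \left(-4 + D + G\right)^{2}$)
$\left(Y + v\right) + T{\left(U{\left(-19 \right)},-157 \right)} = \left(45875 - 67060\right) + \left(-4 + 52 - 157\right)^{2} = -21185 + \left(-109\right)^{2} = -21185 + 11881 = -9304$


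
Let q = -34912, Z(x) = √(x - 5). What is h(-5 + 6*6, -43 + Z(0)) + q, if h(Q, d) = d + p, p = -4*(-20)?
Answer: -34875 + I*√5 ≈ -34875.0 + 2.2361*I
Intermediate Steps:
Z(x) = √(-5 + x)
p = 80
h(Q, d) = 80 + d (h(Q, d) = d + 80 = 80 + d)
h(-5 + 6*6, -43 + Z(0)) + q = (80 + (-43 + √(-5 + 0))) - 34912 = (80 + (-43 + √(-5))) - 34912 = (80 + (-43 + I*√5)) - 34912 = (37 + I*√5) - 34912 = -34875 + I*√5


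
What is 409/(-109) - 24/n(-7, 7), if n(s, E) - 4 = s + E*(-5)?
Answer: -6463/2071 ≈ -3.1207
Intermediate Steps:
n(s, E) = 4 + s - 5*E (n(s, E) = 4 + (s + E*(-5)) = 4 + (s - 5*E) = 4 + s - 5*E)
409/(-109) - 24/n(-7, 7) = 409/(-109) - 24/(4 - 7 - 5*7) = 409*(-1/109) - 24/(4 - 7 - 35) = -409/109 - 24/(-38) = -409/109 - 24*(-1/38) = -409/109 + 12/19 = -6463/2071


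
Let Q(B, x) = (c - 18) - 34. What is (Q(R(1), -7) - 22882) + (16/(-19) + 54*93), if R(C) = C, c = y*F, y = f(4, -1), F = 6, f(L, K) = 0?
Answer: -340344/19 ≈ -17913.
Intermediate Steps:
y = 0
c = 0 (c = 0*6 = 0)
Q(B, x) = -52 (Q(B, x) = (0 - 18) - 34 = -18 - 34 = -52)
(Q(R(1), -7) - 22882) + (16/(-19) + 54*93) = (-52 - 22882) + (16/(-19) + 54*93) = -22934 + (16*(-1/19) + 5022) = -22934 + (-16/19 + 5022) = -22934 + 95402/19 = -340344/19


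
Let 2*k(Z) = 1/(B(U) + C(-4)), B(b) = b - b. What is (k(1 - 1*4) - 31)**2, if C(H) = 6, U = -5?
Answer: 137641/144 ≈ 955.84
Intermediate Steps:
B(b) = 0
k(Z) = 1/12 (k(Z) = 1/(2*(0 + 6)) = (1/2)/6 = (1/2)*(1/6) = 1/12)
(k(1 - 1*4) - 31)**2 = (1/12 - 31)**2 = (-371/12)**2 = 137641/144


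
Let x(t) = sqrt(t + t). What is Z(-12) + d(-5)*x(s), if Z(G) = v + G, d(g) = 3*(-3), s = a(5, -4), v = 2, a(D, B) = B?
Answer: -10 - 18*I*sqrt(2) ≈ -10.0 - 25.456*I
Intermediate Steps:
s = -4
x(t) = sqrt(2)*sqrt(t) (x(t) = sqrt(2*t) = sqrt(2)*sqrt(t))
d(g) = -9
Z(G) = 2 + G
Z(-12) + d(-5)*x(s) = (2 - 12) - 9*sqrt(2)*sqrt(-4) = -10 - 9*sqrt(2)*2*I = -10 - 18*I*sqrt(2)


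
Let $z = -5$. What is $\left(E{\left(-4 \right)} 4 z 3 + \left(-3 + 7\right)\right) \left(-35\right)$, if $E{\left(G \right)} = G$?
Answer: $-8540$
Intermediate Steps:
$\left(E{\left(-4 \right)} 4 z 3 + \left(-3 + 7\right)\right) \left(-35\right) = \left(\left(-4\right) 4 \left(-5\right) 3 + \left(-3 + 7\right)\right) \left(-35\right) = \left(\left(-16\right) \left(-5\right) 3 + 4\right) \left(-35\right) = \left(80 \cdot 3 + 4\right) \left(-35\right) = \left(240 + 4\right) \left(-35\right) = 244 \left(-35\right) = -8540$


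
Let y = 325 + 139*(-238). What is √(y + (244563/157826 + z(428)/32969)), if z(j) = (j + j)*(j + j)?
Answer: 5*I*√35450098094722585882174/5203365394 ≈ 180.92*I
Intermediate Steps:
z(j) = 4*j² (z(j) = (2*j)*(2*j) = 4*j²)
y = -32757 (y = 325 - 33082 = -32757)
√(y + (244563/157826 + z(428)/32969)) = √(-32757 + (244563/157826 + (4*428²)/32969)) = √(-32757 + (244563*(1/157826) + (4*183184)*(1/32969))) = √(-32757 + (244563/157826 + 732736*(1/32969))) = √(-32757 + (244563/157826 + 732736/32969)) = √(-32757 + 123707789483/5203365394) = √(-170322932421775/5203365394) = 5*I*√35450098094722585882174/5203365394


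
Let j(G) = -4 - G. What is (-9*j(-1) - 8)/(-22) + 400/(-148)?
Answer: -2903/814 ≈ -3.5663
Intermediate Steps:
(-9*j(-1) - 8)/(-22) + 400/(-148) = (-9*(-4 - 1*(-1)) - 8)/(-22) + 400/(-148) = (-9*(-4 + 1) - 8)*(-1/22) + 400*(-1/148) = (-9*(-3) - 8)*(-1/22) - 100/37 = (27 - 8)*(-1/22) - 100/37 = 19*(-1/22) - 100/37 = -19/22 - 100/37 = -2903/814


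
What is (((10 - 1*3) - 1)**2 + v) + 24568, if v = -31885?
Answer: -7281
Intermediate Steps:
(((10 - 1*3) - 1)**2 + v) + 24568 = (((10 - 1*3) - 1)**2 - 31885) + 24568 = (((10 - 3) - 1)**2 - 31885) + 24568 = ((7 - 1)**2 - 31885) + 24568 = (6**2 - 31885) + 24568 = (36 - 31885) + 24568 = -31849 + 24568 = -7281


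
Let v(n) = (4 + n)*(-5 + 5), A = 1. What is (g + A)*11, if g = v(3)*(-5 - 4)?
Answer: 11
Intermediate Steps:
v(n) = 0 (v(n) = (4 + n)*0 = 0)
g = 0 (g = 0*(-5 - 4) = 0*(-9) = 0)
(g + A)*11 = (0 + 1)*11 = 1*11 = 11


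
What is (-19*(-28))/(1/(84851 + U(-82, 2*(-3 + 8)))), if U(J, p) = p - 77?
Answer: 45105088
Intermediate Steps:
U(J, p) = -77 + p
(-19*(-28))/(1/(84851 + U(-82, 2*(-3 + 8)))) = (-19*(-28))/(1/(84851 + (-77 + 2*(-3 + 8)))) = 532/(1/(84851 + (-77 + 2*5))) = 532/(1/(84851 + (-77 + 10))) = 532/(1/(84851 - 67)) = 532/(1/84784) = 532*84784 = 45105088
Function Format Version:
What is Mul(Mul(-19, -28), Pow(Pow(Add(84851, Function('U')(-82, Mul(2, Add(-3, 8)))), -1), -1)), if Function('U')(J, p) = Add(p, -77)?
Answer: 45105088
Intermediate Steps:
Function('U')(J, p) = Add(-77, p)
Mul(Mul(-19, -28), Pow(Pow(Add(84851, Function('U')(-82, Mul(2, Add(-3, 8)))), -1), -1)) = Mul(Mul(-19, -28), Pow(Pow(Add(84851, Add(-77, Mul(2, Add(-3, 8)))), -1), -1)) = Mul(532, Pow(Pow(Add(84851, Add(-77, Mul(2, 5))), -1), -1)) = Mul(532, Pow(Pow(Add(84851, Add(-77, 10)), -1), -1)) = Mul(532, Pow(Pow(Add(84851, -67), -1), -1)) = Mul(532, Pow(Pow(84784, -1), -1)) = Mul(532, Pow(Rational(1, 84784), -1)) = Mul(532, 84784) = 45105088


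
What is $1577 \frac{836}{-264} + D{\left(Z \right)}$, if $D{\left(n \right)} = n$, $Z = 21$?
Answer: $- \frac{29837}{6} \approx -4972.8$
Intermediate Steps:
$1577 \frac{836}{-264} + D{\left(Z \right)} = 1577 \frac{836}{-264} + 21 = 1577 \cdot 836 \left(- \frac{1}{264}\right) + 21 = 1577 \left(- \frac{19}{6}\right) + 21 = - \frac{29963}{6} + 21 = - \frac{29837}{6}$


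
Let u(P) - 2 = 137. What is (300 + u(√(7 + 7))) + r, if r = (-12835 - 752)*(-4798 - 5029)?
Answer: 133519888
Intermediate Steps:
r = 133519449 (r = -13587*(-9827) = 133519449)
u(P) = 139 (u(P) = 2 + 137 = 139)
(300 + u(√(7 + 7))) + r = (300 + 139) + 133519449 = 439 + 133519449 = 133519888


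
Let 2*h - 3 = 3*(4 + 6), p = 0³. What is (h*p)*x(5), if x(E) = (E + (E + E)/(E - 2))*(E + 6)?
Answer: 0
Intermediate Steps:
p = 0
x(E) = (6 + E)*(E + 2*E/(-2 + E)) (x(E) = (E + (2*E)/(-2 + E))*(6 + E) = (E + 2*E/(-2 + E))*(6 + E) = (6 + E)*(E + 2*E/(-2 + E)))
h = 33/2 (h = 3/2 + (3*(4 + 6))/2 = 3/2 + (3*10)/2 = 3/2 + (½)*30 = 3/2 + 15 = 33/2 ≈ 16.500)
(h*p)*x(5) = ((33/2)*0)*(5²*(6 + 5)/(-2 + 5)) = 0*(25*11/3) = 0*(25*(⅓)*11) = 0*(275/3) = 0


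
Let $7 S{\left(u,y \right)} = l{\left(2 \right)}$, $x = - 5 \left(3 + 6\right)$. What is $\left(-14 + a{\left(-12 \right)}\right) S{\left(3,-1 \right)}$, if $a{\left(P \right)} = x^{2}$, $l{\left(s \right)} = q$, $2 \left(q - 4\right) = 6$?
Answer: $2011$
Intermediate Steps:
$q = 7$ ($q = 4 + \frac{1}{2} \cdot 6 = 4 + 3 = 7$)
$x = -45$ ($x = \left(-5\right) 9 = -45$)
$l{\left(s \right)} = 7$
$a{\left(P \right)} = 2025$ ($a{\left(P \right)} = \left(-45\right)^{2} = 2025$)
$S{\left(u,y \right)} = 1$ ($S{\left(u,y \right)} = \frac{1}{7} \cdot 7 = 1$)
$\left(-14 + a{\left(-12 \right)}\right) S{\left(3,-1 \right)} = \left(-14 + 2025\right) 1 = 2011 \cdot 1 = 2011$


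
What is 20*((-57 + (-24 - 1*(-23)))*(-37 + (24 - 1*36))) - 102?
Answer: 56738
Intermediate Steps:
20*((-57 + (-24 - 1*(-23)))*(-37 + (24 - 1*36))) - 102 = 20*((-57 + (-24 + 23))*(-37 + (24 - 36))) - 102 = 20*((-57 - 1)*(-37 - 12)) - 102 = 20*(-58*(-49)) - 102 = 20*2842 - 102 = 56840 - 102 = 56738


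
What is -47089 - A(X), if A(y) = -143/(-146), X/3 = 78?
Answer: -6875137/146 ≈ -47090.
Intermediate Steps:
X = 234 (X = 3*78 = 234)
A(y) = 143/146 (A(y) = -143*(-1/146) = 143/146)
-47089 - A(X) = -47089 - 1*143/146 = -47089 - 143/146 = -6875137/146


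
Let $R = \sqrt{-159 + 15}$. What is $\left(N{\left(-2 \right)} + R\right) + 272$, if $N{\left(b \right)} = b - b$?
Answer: $272 + 12 i \approx 272.0 + 12.0 i$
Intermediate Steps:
$R = 12 i$ ($R = \sqrt{-144} = 12 i \approx 12.0 i$)
$N{\left(b \right)} = 0$
$\left(N{\left(-2 \right)} + R\right) + 272 = \left(0 + 12 i\right) + 272 = 12 i + 272 = 272 + 12 i$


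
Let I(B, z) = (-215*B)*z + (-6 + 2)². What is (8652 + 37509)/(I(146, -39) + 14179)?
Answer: 46161/1238405 ≈ 0.037275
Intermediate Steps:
I(B, z) = 16 - 215*B*z (I(B, z) = -215*B*z + (-4)² = -215*B*z + 16 = 16 - 215*B*z)
(8652 + 37509)/(I(146, -39) + 14179) = (8652 + 37509)/((16 - 215*146*(-39)) + 14179) = 46161/((16 + 1224210) + 14179) = 46161/(1224226 + 14179) = 46161/1238405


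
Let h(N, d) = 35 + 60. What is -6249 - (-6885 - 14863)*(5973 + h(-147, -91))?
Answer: 131960615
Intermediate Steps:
h(N, d) = 95
-6249 - (-6885 - 14863)*(5973 + h(-147, -91)) = -6249 - (-6885 - 14863)*(5973 + 95) = -6249 - (-21748)*6068 = -6249 - 1*(-131966864) = -6249 + 131966864 = 131960615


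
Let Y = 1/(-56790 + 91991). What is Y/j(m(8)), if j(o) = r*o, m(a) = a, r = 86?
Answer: 1/24218288 ≈ 4.1291e-8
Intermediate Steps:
j(o) = 86*o
Y = 1/35201 ≈ 2.8408e-5
Y/j(m(8)) = 1/(35201*((86*8))) = (1/35201)/688 = (1/35201)*(1/688) = 1/24218288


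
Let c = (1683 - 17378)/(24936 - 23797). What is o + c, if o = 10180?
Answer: 11579325/1139 ≈ 10166.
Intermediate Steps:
c = -15695/1139 ≈ -13.780
o + c = 10180 - 15695/1139 = 11579325/1139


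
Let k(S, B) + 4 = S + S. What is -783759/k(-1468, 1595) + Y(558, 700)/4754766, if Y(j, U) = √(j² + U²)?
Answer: 261253/980 + √200341/2377383 ≈ 266.58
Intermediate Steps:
k(S, B) = -4 + 2*S (k(S, B) = -4 + (S + S) = -4 + 2*S)
Y(j, U) = √(U² + j²)
-783759/k(-1468, 1595) + Y(558, 700)/4754766 = -783759/(-4 + 2*(-1468)) + √(700² + 558²)/4754766 = -783759/(-4 - 2936) + √(490000 + 311364)*(1/4754766) = -783759/(-2940) + √801364*(1/4754766) = -783759*(-1/2940) + (2*√200341)*(1/4754766) = 261253/980 + √200341/2377383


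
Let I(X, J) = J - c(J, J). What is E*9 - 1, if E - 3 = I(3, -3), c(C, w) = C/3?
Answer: 8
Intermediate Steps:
c(C, w) = C/3 (c(C, w) = C*(⅓) = C/3)
I(X, J) = 2*J/3 (I(X, J) = J - J/3 = 2*J/3)
E = 1 (E = 3 + (⅔)*(-3) = 3 - 2 = 1)
E*9 - 1 = 1*9 - 1 = 9 - 1 = 8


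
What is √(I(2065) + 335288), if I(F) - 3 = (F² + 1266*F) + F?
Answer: √7215871 ≈ 2686.2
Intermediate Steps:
I(F) = 3 + F² + 1267*F (I(F) = 3 + ((F² + 1266*F) + F) = 3 + (F² + 1267*F) = 3 + F² + 1267*F)
√(I(2065) + 335288) = √((3 + 2065² + 1267*2065) + 335288) = √((3 + 4264225 + 2616355) + 335288) = √(6880583 + 335288) = √7215871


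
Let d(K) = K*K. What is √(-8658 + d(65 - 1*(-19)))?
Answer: 3*I*√178 ≈ 40.025*I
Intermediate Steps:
d(K) = K²
√(-8658 + d(65 - 1*(-19))) = √(-8658 + (65 - 1*(-19))²) = √(-8658 + (65 + 19)²) = √(-8658 + 84²) = √(-8658 + 7056) = √(-1602) = 3*I*√178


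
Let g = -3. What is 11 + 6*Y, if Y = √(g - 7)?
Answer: 11 + 6*I*√10 ≈ 11.0 + 18.974*I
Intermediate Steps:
Y = I*√10 (Y = √(-3 - 7) = √(-10) = I*√10 ≈ 3.1623*I)
11 + 6*Y = 11 + 6*(I*√10) = 11 + 6*I*√10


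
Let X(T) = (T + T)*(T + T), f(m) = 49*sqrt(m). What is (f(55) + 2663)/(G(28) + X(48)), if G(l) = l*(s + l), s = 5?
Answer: 2663/10140 + 49*sqrt(55)/10140 ≈ 0.29846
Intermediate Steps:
X(T) = 4*T**2 (X(T) = (2*T)*(2*T) = 4*T**2)
G(l) = l*(5 + l)
(f(55) + 2663)/(G(28) + X(48)) = (49*sqrt(55) + 2663)/(28*(5 + 28) + 4*48**2) = (2663 + 49*sqrt(55))/(28*33 + 4*2304) = (2663 + 49*sqrt(55))/(924 + 9216) = (2663 + 49*sqrt(55))/10140 = (2663 + 49*sqrt(55))*(1/10140) = 2663/10140 + 49*sqrt(55)/10140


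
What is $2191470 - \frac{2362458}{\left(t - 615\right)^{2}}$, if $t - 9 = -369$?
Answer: $\frac{694421268764}{316875} \approx 2.1915 \cdot 10^{6}$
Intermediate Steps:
$t = -360$ ($t = 9 - 369 = -360$)
$2191470 - \frac{2362458}{\left(t - 615\right)^{2}} = 2191470 - \frac{2362458}{\left(-360 - 615\right)^{2}} = 2191470 - \frac{2362458}{\left(-975\right)^{2}} = 2191470 - \frac{2362458}{950625} = 2191470 - \frac{787486}{316875} = \frac{694421268764}{316875}$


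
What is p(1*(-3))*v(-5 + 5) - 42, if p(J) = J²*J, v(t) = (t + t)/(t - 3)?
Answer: -42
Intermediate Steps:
v(t) = 2*t/(-3 + t) (v(t) = (2*t)/(-3 + t) = 2*t/(-3 + t))
p(J) = J³
p(1*(-3))*v(-5 + 5) - 42 = (1*(-3))³*(2*(-5 + 5)/(-3 + (-5 + 5))) - 42 = (-3)³*(2*0/(-3 + 0)) - 42 = -54*0/(-3) - 42 = -54*0*(-1)/3 - 42 = -27*0 - 42 = 0 - 42 = -42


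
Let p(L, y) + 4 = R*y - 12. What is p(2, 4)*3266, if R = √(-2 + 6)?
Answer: -26128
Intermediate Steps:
R = 2 (R = √4 = 2)
p(L, y) = -16 + 2*y (p(L, y) = -4 + (2*y - 12) = -4 + (-12 + 2*y) = -16 + 2*y)
p(2, 4)*3266 = (-16 + 2*4)*3266 = (-16 + 8)*3266 = -8*3266 = -26128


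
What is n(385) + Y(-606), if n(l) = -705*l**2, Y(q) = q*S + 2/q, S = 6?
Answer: -31664185084/303 ≈ -1.0450e+8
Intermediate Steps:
Y(q) = 2/q + 6*q (Y(q) = q*6 + 2/q = 6*q + 2/q = 2/q + 6*q)
n(385) + Y(-606) = -705*385**2 + (2/(-606) + 6*(-606)) = -705*148225 + (2*(-1/606) - 3636) = -104498625 + (-1/303 - 3636) = -104498625 - 1101709/303 = -31664185084/303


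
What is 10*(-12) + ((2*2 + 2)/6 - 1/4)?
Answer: -477/4 ≈ -119.25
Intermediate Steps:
10*(-12) + ((2*2 + 2)/6 - 1/4) = -120 + ((4 + 2)*(⅙) - 1*¼) = -120 + (6*(⅙) - ¼) = -120 + (1 - ¼) = -120 + ¾ = -477/4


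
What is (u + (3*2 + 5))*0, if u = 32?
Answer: 0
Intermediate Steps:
(u + (3*2 + 5))*0 = (32 + (3*2 + 5))*0 = (32 + (6 + 5))*0 = (32 + 11)*0 = 43*0 = 0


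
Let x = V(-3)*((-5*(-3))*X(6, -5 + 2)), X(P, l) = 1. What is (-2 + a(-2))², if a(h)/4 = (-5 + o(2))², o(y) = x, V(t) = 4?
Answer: 146361604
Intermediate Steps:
x = 60 (x = 4*(-5*(-3)*1) = 4*(15*1) = 4*15 = 60)
o(y) = 60
a(h) = 12100 (a(h) = 4*(-5 + 60)² = 4*55² = 4*3025 = 12100)
(-2 + a(-2))² = (-2 + 12100)² = 12098² = 146361604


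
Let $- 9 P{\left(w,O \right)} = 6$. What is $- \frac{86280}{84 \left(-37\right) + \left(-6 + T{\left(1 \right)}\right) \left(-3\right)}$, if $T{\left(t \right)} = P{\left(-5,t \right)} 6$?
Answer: $\frac{14380}{513} \approx 28.031$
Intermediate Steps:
$P{\left(w,O \right)} = - \frac{2}{3}$ ($P{\left(w,O \right)} = \left(- \frac{1}{9}\right) 6 = - \frac{2}{3}$)
$T{\left(t \right)} = -4$ ($T{\left(t \right)} = \left(- \frac{2}{3}\right) 6 = -4$)
$- \frac{86280}{84 \left(-37\right) + \left(-6 + T{\left(1 \right)}\right) \left(-3\right)} = - \frac{86280}{84 \left(-37\right) + \left(-6 - 4\right) \left(-3\right)} = - \frac{86280}{-3108 - -30} = - \frac{86280}{-3108 + 30} = - \frac{86280}{-3078} = \left(-86280\right) \left(- \frac{1}{3078}\right) = \frac{14380}{513}$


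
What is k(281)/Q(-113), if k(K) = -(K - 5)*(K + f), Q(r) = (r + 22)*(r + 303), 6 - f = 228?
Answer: 8142/8645 ≈ 0.94182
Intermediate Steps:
f = -222 (f = 6 - 1*228 = 6 - 228 = -222)
Q(r) = (22 + r)*(303 + r)
k(K) = -(-222 + K)*(-5 + K) (k(K) = -(K - 5)*(K - 222) = -(-5 + K)*(-222 + K) = -(-222 + K)*(-5 + K))
k(281)/Q(-113) = (-1110 - 1*281² + 227*281)/(6666 + (-113)² + 325*(-113)) = (-1110 - 1*78961 + 63787)/(6666 + 12769 - 36725) = (-1110 - 78961 + 63787)/(-17290) = -16284*(-1/17290) = 8142/8645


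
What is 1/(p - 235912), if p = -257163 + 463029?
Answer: -1/30046 ≈ -3.3282e-5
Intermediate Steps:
p = 205866
1/(p - 235912) = 1/(205866 - 235912) = 1/(-30046) = -1/30046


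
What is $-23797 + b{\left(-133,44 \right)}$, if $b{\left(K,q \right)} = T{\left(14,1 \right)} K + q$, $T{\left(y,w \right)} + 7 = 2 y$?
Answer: $-26546$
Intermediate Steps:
$T{\left(y,w \right)} = -7 + 2 y$
$b{\left(K,q \right)} = q + 21 K$ ($b{\left(K,q \right)} = \left(-7 + 2 \cdot 14\right) K + q = \left(-7 + 28\right) K + q = 21 K + q = q + 21 K$)
$-23797 + b{\left(-133,44 \right)} = -23797 + \left(44 + 21 \left(-133\right)\right) = -23797 + \left(44 - 2793\right) = -23797 - 2749 = -26546$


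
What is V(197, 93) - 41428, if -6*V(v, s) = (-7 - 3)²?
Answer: -124334/3 ≈ -41445.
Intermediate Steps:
V(v, s) = -50/3 (V(v, s) = -(-7 - 3)²/6 = -⅙*(-10)² = -⅙*100 = -50/3)
V(197, 93) - 41428 = -50/3 - 41428 = -124334/3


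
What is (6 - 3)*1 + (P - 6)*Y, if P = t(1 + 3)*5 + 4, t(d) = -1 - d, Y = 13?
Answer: -348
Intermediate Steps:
P = -21 (P = (-1 - (1 + 3))*5 + 4 = (-1 - 1*4)*5 + 4 = (-1 - 4)*5 + 4 = -5*5 + 4 = -25 + 4 = -21)
(6 - 3)*1 + (P - 6)*Y = (6 - 3)*1 + (-21 - 6)*13 = 3*1 - 27*13 = 3 - 351 = -348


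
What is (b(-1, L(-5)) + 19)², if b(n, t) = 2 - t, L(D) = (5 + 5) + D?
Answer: 256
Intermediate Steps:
L(D) = 10 + D
(b(-1, L(-5)) + 19)² = ((2 - (10 - 5)) + 19)² = ((2 - 1*5) + 19)² = ((2 - 5) + 19)² = (-3 + 19)² = 16² = 256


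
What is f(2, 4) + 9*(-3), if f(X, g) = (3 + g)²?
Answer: 22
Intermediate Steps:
f(2, 4) + 9*(-3) = (3 + 4)² + 9*(-3) = 7² - 27 = 49 - 27 = 22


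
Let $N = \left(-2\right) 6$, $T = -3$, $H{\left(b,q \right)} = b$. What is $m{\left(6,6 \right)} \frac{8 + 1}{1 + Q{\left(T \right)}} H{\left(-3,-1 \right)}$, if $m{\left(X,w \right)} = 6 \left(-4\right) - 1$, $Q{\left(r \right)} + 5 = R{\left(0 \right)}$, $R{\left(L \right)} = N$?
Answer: $- \frac{675}{16} \approx -42.188$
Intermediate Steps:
$N = -12$
$R{\left(L \right)} = -12$
$Q{\left(r \right)} = -17$ ($Q{\left(r \right)} = -5 - 12 = -17$)
$m{\left(X,w \right)} = -25$ ($m{\left(X,w \right)} = -24 - 1 = -25$)
$m{\left(6,6 \right)} \frac{8 + 1}{1 + Q{\left(T \right)}} H{\left(-3,-1 \right)} = - 25 \frac{8 + 1}{1 - 17} \left(-3\right) = - 25 \frac{9}{-16} \left(-3\right) = - 25 \cdot 9 \left(- \frac{1}{16}\right) \left(-3\right) = - 25 \left(\left(- \frac{9}{16}\right) \left(-3\right)\right) = \left(-25\right) \frac{27}{16} = - \frac{675}{16}$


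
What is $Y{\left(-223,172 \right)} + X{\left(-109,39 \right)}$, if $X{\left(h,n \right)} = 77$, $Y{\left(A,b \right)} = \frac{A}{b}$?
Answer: $\frac{13021}{172} \approx 75.703$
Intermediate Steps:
$Y{\left(-223,172 \right)} + X{\left(-109,39 \right)} = - \frac{223}{172} + 77 = \frac{13021}{172}$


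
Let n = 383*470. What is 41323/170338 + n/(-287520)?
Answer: -939067721/2448779088 ≈ -0.38348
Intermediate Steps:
n = 180010
41323/170338 + n/(-287520) = 41323/170338 + 180010/(-287520) = 41323*(1/170338) + 180010*(-1/287520) = 41323/170338 - 18001/28752 = -939067721/2448779088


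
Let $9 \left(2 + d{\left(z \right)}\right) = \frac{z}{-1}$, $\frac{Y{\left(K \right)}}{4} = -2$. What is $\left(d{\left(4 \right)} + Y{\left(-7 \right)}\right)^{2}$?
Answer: $\frac{8836}{81} \approx 109.09$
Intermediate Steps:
$Y{\left(K \right)} = -8$ ($Y{\left(K \right)} = 4 \left(-2\right) = -8$)
$d{\left(z \right)} = -2 - \frac{z}{9}$ ($d{\left(z \right)} = -2 + \frac{z \frac{1}{-1}}{9} = -2 + \frac{z \left(-1\right)}{9} = -2 + \frac{\left(-1\right) z}{9} = -2 - \frac{z}{9}$)
$\left(d{\left(4 \right)} + Y{\left(-7 \right)}\right)^{2} = \left(\left(-2 - \frac{4}{9}\right) - 8\right)^{2} = \left(- \frac{22}{9} - 8\right)^{2} = \left(- \frac{94}{9}\right)^{2} = \frac{8836}{81}$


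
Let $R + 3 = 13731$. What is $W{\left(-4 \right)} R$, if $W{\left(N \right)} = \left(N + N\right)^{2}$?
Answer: $878592$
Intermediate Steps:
$R = 13728$ ($R = -3 + 13731 = 13728$)
$W{\left(N \right)} = 4 N^{2}$ ($W{\left(N \right)} = \left(2 N\right)^{2} = 4 N^{2}$)
$W{\left(-4 \right)} R = 4 \left(-4\right)^{2} \cdot 13728 = 4 \cdot 16 \cdot 13728 = 64 \cdot 13728 = 878592$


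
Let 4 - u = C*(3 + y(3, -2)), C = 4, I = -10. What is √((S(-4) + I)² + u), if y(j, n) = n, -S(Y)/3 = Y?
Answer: 2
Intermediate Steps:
S(Y) = -3*Y
u = 0 (u = 4 - 4*(3 - 2) = 4 - 4 = 0)
√((S(-4) + I)² + u) = √((-3*(-4) - 10)² + 0) = √((12 - 10)² + 0) = √(2² + 0) = √(4 + 0) = √4 = 2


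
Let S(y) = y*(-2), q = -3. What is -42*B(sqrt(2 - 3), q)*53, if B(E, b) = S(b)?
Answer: -13356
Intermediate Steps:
S(y) = -2*y
B(E, b) = -2*b
-42*B(sqrt(2 - 3), q)*53 = -(-84)*(-3)*53 = -42*6*53 = -252*53 = -13356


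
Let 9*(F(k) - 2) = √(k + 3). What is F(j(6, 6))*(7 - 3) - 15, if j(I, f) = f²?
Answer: -7 + 4*√39/9 ≈ -4.2244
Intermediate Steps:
F(k) = 2 + √(3 + k)/9 (F(k) = 2 + √(k + 3)/9 = 2 + √(3 + k)/9)
F(j(6, 6))*(7 - 3) - 15 = (2 + √(3 + 6²)/9)*(7 - 3) - 15 = (2 + √(3 + 36)/9)*4 - 15 = (2 + √39/9)*4 - 15 = (8 + 4*√39/9) - 15 = -7 + 4*√39/9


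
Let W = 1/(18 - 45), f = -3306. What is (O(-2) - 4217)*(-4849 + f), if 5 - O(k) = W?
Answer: 927411065/27 ≈ 3.4349e+7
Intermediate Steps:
W = -1/27 (W = 1/(-27) = -1/27 ≈ -0.037037)
O(k) = 136/27 (O(k) = 5 - 1*(-1/27) = 5 + 1/27 = 136/27)
(O(-2) - 4217)*(-4849 + f) = (136/27 - 4217)*(-4849 - 3306) = -113723/27*(-8155) = 927411065/27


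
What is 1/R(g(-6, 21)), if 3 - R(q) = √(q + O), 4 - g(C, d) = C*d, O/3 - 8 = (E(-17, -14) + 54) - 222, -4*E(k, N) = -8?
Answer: 3/353 + 2*I*√86/353 ≈ 0.0084986 + 0.052542*I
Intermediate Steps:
E(k, N) = 2 (E(k, N) = -¼*(-8) = 2)
O = -474 (O = 24 + 3*((2 + 54) - 222) = 24 + 3*(56 - 222) = 24 + 3*(-166) = 24 - 498 = -474)
g(C, d) = 4 - C*d
R(q) = 3 - √(-474 + q) (R(q) = 3 - √(q - 474) = 3 - √(-474 + q))
1/R(g(-6, 21)) = 1/(3 - √(-474 + (4 - 1*(-6)*21))) = 1/(3 - √(-474 + (4 + 126))) = 1/(3 - √(-474 + 130)) = 1/(3 - √(-344)) = 1/(3 - 2*I*√86)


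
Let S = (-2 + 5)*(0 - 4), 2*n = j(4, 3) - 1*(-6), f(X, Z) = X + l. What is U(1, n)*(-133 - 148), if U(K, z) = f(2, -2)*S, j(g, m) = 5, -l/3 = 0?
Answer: 6744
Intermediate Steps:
l = 0 (l = -3*0 = 0)
f(X, Z) = X (f(X, Z) = X + 0 = X)
n = 11/2 (n = (5 - 1*(-6))/2 = (5 + 6)/2 = (½)*11 = 11/2 ≈ 5.5000)
S = -12 (S = 3*(-4) = -12)
U(K, z) = -24 (U(K, z) = 2*(-12) = -24)
U(1, n)*(-133 - 148) = -24*(-133 - 148) = -24*(-281) = 6744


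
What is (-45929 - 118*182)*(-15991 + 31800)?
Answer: -1065605645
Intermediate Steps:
(-45929 - 118*182)*(-15991 + 31800) = (-45929 - 21476)*15809 = -67405*15809 = -1065605645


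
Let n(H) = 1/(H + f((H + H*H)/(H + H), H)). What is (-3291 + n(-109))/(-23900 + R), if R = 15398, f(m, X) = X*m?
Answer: 9506053/24558027 ≈ 0.38709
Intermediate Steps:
n(H) = 1/(H**2/2 + 3*H/2) (n(H) = 1/(H + H*((H + H*H)/(H + H))) = 1/(H + H*((H + H**2)/((2*H)))) = 1/(H + H*((H + H**2)*(1/(2*H)))) = 1/(H + H*((H + H**2)/(2*H))) = 1/(H + (H/2 + H**2/2)) = 1/(H**2/2 + 3*H/2))
(-3291 + n(-109))/(-23900 + R) = (-3291 + 2/(-109*(3 - 109)))/(-23900 + 15398) = (-3291 + 2*(-1/109)/(-106))/(-8502) = (-3291 + 2*(-1/109)*(-1/106))*(-1/8502) = (-3291 + 1/5777)*(-1/8502) = -19012106/5777*(-1/8502) = 9506053/24558027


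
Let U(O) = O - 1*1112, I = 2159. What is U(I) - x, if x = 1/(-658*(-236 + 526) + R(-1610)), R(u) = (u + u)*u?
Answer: 5228068859/4993380 ≈ 1047.0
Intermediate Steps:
R(u) = 2*u² (R(u) = (2*u)*u = 2*u²)
x = 1/4993380 (x = 1/(-658*(-236 + 526) + 2*(-1610)²) = 1/(-658*290 + 2*2592100) = 1/(-190820 + 5184200) = 1/4993380 ≈ 2.0027e-7)
U(O) = -1112 + O (U(O) = O - 1112 = -1112 + O)
U(I) - x = (-1112 + 2159) - 1*1/4993380 = 1047 - 1/4993380 = 5228068859/4993380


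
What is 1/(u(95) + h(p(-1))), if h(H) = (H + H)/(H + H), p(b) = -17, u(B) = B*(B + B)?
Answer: 1/18051 ≈ 5.5399e-5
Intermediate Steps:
u(B) = 2*B**2 (u(B) = B*(2*B) = 2*B**2)
h(H) = 1 (h(H) = (2*H)/((2*H)) = (2*H)*(1/(2*H)) = 1)
1/(u(95) + h(p(-1))) = 1/(2*95**2 + 1) = 1/(2*9025 + 1) = 1/(18050 + 1) = 1/18051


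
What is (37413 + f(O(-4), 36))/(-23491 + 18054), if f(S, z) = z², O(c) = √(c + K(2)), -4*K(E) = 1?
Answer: -38709/5437 ≈ -7.1196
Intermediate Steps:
K(E) = -¼ (K(E) = -¼*1 = -¼)
O(c) = √(-¼ + c) (O(c) = √(c - ¼) = √(-¼ + c))
(37413 + f(O(-4), 36))/(-23491 + 18054) = (37413 + 36²)/(-23491 + 18054) = (37413 + 1296)/(-5437) = 38709*(-1/5437) = -38709/5437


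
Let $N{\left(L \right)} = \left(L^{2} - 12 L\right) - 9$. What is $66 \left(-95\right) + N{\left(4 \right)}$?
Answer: $-6311$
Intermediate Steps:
$N{\left(L \right)} = -9 + L^{2} - 12 L$
$66 \left(-95\right) + N{\left(4 \right)} = 66 \left(-95\right) - \left(57 - 16\right) = -6270 - 41 = -6311$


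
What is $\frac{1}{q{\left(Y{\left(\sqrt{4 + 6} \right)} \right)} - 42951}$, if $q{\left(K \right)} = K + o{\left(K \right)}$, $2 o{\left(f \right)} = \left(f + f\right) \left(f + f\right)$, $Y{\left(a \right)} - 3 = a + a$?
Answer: $- \frac{4285}{183611574} - \frac{13 \sqrt{10}}{918057870} \approx -2.3382 \cdot 10^{-5}$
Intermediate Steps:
$Y{\left(a \right)} = 3 + 2 a$ ($Y{\left(a \right)} = 3 + \left(a + a\right) = 3 + 2 a$)
$o{\left(f \right)} = 2 f^{2}$ ($o{\left(f \right)} = \frac{\left(f + f\right) \left(f + f\right)}{2} = \frac{2 f 2 f}{2} = \frac{4 f^{2}}{2} = 2 f^{2}$)
$q{\left(K \right)} = K + 2 K^{2}$
$\frac{1}{q{\left(Y{\left(\sqrt{4 + 6} \right)} \right)} - 42951} = \frac{1}{\left(3 + 2 \sqrt{4 + 6}\right) \left(1 + 2 \left(3 + 2 \sqrt{4 + 6}\right)\right) - 42951} = \frac{1}{\left(3 + 2 \sqrt{10}\right) \left(1 + 2 \left(3 + 2 \sqrt{10}\right)\right) - 42951} = \frac{1}{\left(3 + 2 \sqrt{10}\right) \left(1 + \left(6 + 4 \sqrt{10}\right)\right) - 42951} = \frac{1}{\left(3 + 2 \sqrt{10}\right) \left(7 + 4 \sqrt{10}\right) - 42951} = \frac{1}{-42951 + \left(3 + 2 \sqrt{10}\right) \left(7 + 4 \sqrt{10}\right)}$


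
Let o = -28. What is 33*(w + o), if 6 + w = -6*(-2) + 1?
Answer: -693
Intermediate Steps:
w = 7 (w = -6 + (-6*(-2) + 1) = -6 + (12 + 1) = -6 + 13 = 7)
33*(w + o) = 33*(7 - 28) = 33*(-21) = -693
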